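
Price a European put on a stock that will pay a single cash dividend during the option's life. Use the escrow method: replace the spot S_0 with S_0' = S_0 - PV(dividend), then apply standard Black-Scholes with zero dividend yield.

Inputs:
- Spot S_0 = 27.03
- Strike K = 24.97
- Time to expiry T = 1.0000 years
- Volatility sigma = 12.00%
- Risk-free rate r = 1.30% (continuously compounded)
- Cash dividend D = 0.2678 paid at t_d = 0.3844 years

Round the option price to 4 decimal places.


Answer: Price = 0.4502

Derivation:
PV(D) = D * exp(-r * t_d) = 0.2678 * 0.99501527 = 0.26646509
S_0' = S_0 - PV(D) = 27.0300 - 0.26646509 = 26.76353491
d1 = (ln(S_0'/K) + (r + sigma^2/2)*T) / (sigma*sqrt(T)) = 0.74637683
d2 = d1 - sigma*sqrt(T) = 0.62637683
exp(-rT) = 0.98708414
N(-d1) = 0.22771991; N(-d2) = 0.26553390
P = K * exp(-rT) * N(-d2) - S_0' * N(-d1) = 24.9700 * 0.98708414 * 0.26553390 - 26.76353491 * 0.22771991 = 0.4502


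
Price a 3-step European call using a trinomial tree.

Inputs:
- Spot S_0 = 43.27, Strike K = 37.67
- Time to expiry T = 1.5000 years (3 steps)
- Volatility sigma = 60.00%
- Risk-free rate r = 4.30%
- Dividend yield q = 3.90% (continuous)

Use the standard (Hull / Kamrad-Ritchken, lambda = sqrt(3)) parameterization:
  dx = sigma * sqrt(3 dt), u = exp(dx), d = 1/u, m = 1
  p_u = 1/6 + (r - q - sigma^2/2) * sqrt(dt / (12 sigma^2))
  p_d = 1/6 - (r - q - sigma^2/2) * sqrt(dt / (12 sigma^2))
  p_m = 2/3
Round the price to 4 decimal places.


Answer: Price = V(0,0) = 13.0836

Derivation:
dt = T/N = 0.500000; dx = sigma*sqrt(3*dt) = 0.734847
u = exp(dx) = 2.085163; d = 1/u = 0.479579
p_u = 0.106790, p_m = 0.666667, p_d = 0.226543
Discount per step: exp(-r*dt) = 0.978729
Stock lattice S(k, j) with j the centered position index:
  k=0: S(0,+0) = 43.2700
  k=1: S(1,-1) = 20.7514; S(1,+0) = 43.2700; S(1,+1) = 90.2250
  k=2: S(2,-2) = 9.9519; S(2,-1) = 20.7514; S(2,+0) = 43.2700; S(2,+1) = 90.2250; S(2,+2) = 188.1338
  k=3: S(3,-3) = 4.7727; S(3,-2) = 9.9519; S(3,-1) = 20.7514; S(3,+0) = 43.2700; S(3,+1) = 90.2250; S(3,+2) = 188.1338; S(3,+3) = 392.2896
Terminal payoffs V(N, j) = max(S_T - K, 0):
  V(3,-3) = 0.000000; V(3,-2) = 0.000000; V(3,-1) = 0.000000; V(3,+0) = 5.600000; V(3,+1) = 52.554993; V(3,+2) = 150.463798; V(3,+3) = 354.619592
Backward induction: V(k, j) = exp(-r*dt) * [p_u * V(k+1, j+1) + p_m * V(k+1, j) + p_d * V(k+1, j-1)]
  V(2,-2) = exp(-r*dt) * [p_u*0.000000 + p_m*0.000000 + p_d*0.000000] = 0.000000
  V(2,-1) = exp(-r*dt) * [p_u*5.600000 + p_m*0.000000 + p_d*0.000000] = 0.585305
  V(2,+0) = exp(-r*dt) * [p_u*52.554993 + p_m*5.600000 + p_d*0.000000] = 9.146906
  V(2,+1) = exp(-r*dt) * [p_u*150.463798 + p_m*52.554993 + p_d*5.600000] = 51.259361
  V(2,+2) = exp(-r*dt) * [p_u*354.619592 + p_m*150.463798 + p_d*52.554993] = 146.892696
  V(1,-1) = exp(-r*dt) * [p_u*9.146906 + p_m*0.585305 + p_d*0.000000] = 1.337927
  V(1,+0) = exp(-r*dt) * [p_u*51.259361 + p_m*9.146906 + p_d*0.585305] = 11.455573
  V(1,+1) = exp(-r*dt) * [p_u*146.892696 + p_m*51.259361 + p_d*9.146906] = 50.827168
  V(0,+0) = exp(-r*dt) * [p_u*50.827168 + p_m*11.455573 + p_d*1.337927] = 13.083648


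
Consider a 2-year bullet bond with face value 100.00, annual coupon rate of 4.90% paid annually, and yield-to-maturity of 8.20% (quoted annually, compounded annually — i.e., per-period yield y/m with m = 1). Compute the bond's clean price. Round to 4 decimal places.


Coupon per period c = face * coupon_rate / m = 4.900000
Periods per year m = 1; per-period yield y/m = 0.082000
Number of cashflows N = 2
Cashflows (t years, CF_t, discount factor 1/(1+y/m)^(m*t), PV):
  t = 1.0000: CF_t = 4.900000, DF = 0.924214, PV = 4.528651
  t = 2.0000: CF_t = 104.900000, DF = 0.854172, PV = 89.602673
Price P = sum_t PV_t = 94.131324

Answer: Price = 94.1313


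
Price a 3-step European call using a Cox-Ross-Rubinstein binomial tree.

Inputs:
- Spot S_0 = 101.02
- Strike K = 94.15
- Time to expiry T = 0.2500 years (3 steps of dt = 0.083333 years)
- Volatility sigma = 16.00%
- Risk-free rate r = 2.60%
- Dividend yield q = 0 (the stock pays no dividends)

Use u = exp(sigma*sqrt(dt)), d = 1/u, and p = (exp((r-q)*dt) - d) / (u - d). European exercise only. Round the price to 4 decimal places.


Answer: Price = V(0,0) = 8.1963

Derivation:
dt = T/N = 0.083333
u = exp(sigma*sqrt(dt)) = 1.047271; d = 1/u = 0.954862
p = (exp((r-q)*dt) - d) / (u - d) = 0.511927
Discount per step: exp(-r*dt) = 0.997836
Stock lattice S(k, i) with i counting down-moves:
  k=0: S(0,0) = 101.0200
  k=1: S(1,0) = 105.7953; S(1,1) = 96.4602
  k=2: S(2,0) = 110.7964; S(2,1) = 101.0200; S(2,2) = 92.1062
  k=3: S(3,0) = 116.0339; S(3,1) = 105.7953; S(3,2) = 96.4602; S(3,3) = 87.9488
Terminal payoffs V(N, i) = max(S_T - K, 0):
  V(3,0) = 21.883922; V(3,1) = 11.645347; V(3,2) = 2.310201; V(3,3) = 0.000000
Backward induction: V(k, i) = exp(-r*dt) * [p * V(k+1, i) + (1-p) * V(k+1, i+1)].
  V(2,0) = exp(-r*dt) * [p*21.883922 + (1-p)*11.645347] = 16.850202
  V(2,1) = exp(-r*dt) * [p*11.645347 + (1-p)*2.310201] = 7.073771
  V(2,2) = exp(-r*dt) * [p*2.310201 + (1-p)*0.000000] = 1.180094
  V(1,0) = exp(-r*dt) * [p*16.850202 + (1-p)*7.073771] = 12.052448
  V(1,1) = exp(-r*dt) * [p*7.073771 + (1-p)*1.180094] = 4.188142
  V(0,0) = exp(-r*dt) * [p*12.052448 + (1-p)*4.188142] = 8.196314


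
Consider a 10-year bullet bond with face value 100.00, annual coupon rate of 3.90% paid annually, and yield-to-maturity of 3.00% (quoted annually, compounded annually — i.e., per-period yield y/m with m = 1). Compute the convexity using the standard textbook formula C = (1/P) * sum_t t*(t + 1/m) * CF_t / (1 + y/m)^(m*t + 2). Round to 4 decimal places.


Coupon per period c = face * coupon_rate / m = 3.900000
Periods per year m = 1; per-period yield y/m = 0.030000
Number of cashflows N = 10
Cashflows (t years, CF_t, discount factor 1/(1+y/m)^(m*t), PV):
  t = 1.0000: CF_t = 3.900000, DF = 0.970874, PV = 3.786408
  t = 2.0000: CF_t = 3.900000, DF = 0.942596, PV = 3.676124
  t = 3.0000: CF_t = 3.900000, DF = 0.915142, PV = 3.569052
  t = 4.0000: CF_t = 3.900000, DF = 0.888487, PV = 3.465099
  t = 5.0000: CF_t = 3.900000, DF = 0.862609, PV = 3.364174
  t = 6.0000: CF_t = 3.900000, DF = 0.837484, PV = 3.266189
  t = 7.0000: CF_t = 3.900000, DF = 0.813092, PV = 3.171057
  t = 8.0000: CF_t = 3.900000, DF = 0.789409, PV = 3.078696
  t = 9.0000: CF_t = 3.900000, DF = 0.766417, PV = 2.989025
  t = 10.0000: CF_t = 103.900000, DF = 0.744094, PV = 77.311358
Price P = sum_t PV_t = 107.677183
Convexity numerator sum_t t*(t + 1/m) * CF_t / (1+y/m)^(m*t + 2):
  t = 1.0000: term = 7.138105
  t = 2.0000: term = 20.790597
  t = 3.0000: term = 40.370091
  t = 4.0000: term = 65.323772
  t = 5.0000: term = 95.131707
  t = 6.0000: term = 129.305233
  t = 7.0000: term = 167.385414
  t = 8.0000: term = 208.941571
  t = 9.0000: term = 253.569868
  t = 10.0000: term = 8016.070651
Convexity = (1/P) * sum = 9004.027009 / 107.677183 = 83.620567

Answer: Convexity = 83.6206


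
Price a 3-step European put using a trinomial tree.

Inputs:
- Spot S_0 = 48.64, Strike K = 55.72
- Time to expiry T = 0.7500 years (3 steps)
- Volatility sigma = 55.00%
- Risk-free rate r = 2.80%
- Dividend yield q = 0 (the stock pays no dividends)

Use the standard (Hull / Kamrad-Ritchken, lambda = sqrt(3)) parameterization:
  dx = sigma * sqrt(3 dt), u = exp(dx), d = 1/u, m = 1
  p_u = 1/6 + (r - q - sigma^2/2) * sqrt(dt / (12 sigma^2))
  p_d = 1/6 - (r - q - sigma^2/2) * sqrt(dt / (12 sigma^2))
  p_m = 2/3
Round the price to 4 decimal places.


dt = T/N = 0.250000; dx = sigma*sqrt(3*dt) = 0.476314
u = exp(dx) = 1.610128; d = 1/u = 0.621068
p_u = 0.134322, p_m = 0.666667, p_d = 0.199011
Discount per step: exp(-r*dt) = 0.993024
Stock lattice S(k, j) with j the centered position index:
  k=0: S(0,+0) = 48.6400
  k=1: S(1,-1) = 30.2088; S(1,+0) = 48.6400; S(1,+1) = 78.3166
  k=2: S(2,-2) = 18.7617; S(2,-1) = 30.2088; S(2,+0) = 48.6400; S(2,+1) = 78.3166; S(2,+2) = 126.0999
  k=3: S(3,-3) = 11.6523; S(3,-2) = 18.7617; S(3,-1) = 30.2088; S(3,+0) = 48.6400; S(3,+1) = 78.3166; S(3,+2) = 126.0999; S(3,+3) = 203.0370
Terminal payoffs V(N, j) = max(K - S_T, 0):
  V(3,-3) = 44.067691; V(3,-2) = 36.958286; V(3,-1) = 25.511230; V(3,+0) = 7.080000; V(3,+1) = 0.000000; V(3,+2) = 0.000000; V(3,+3) = 0.000000
Backward induction: V(k, j) = exp(-r*dt) * [p_u * V(k+1, j+1) + p_m * V(k+1, j) + p_d * V(k+1, j-1)]
  V(2,-2) = exp(-r*dt) * [p_u*25.511230 + p_m*36.958286 + p_d*44.067691] = 36.578600
  V(2,-1) = exp(-r*dt) * [p_u*7.080000 + p_m*25.511230 + p_d*36.958286] = 25.137030
  V(2,+0) = exp(-r*dt) * [p_u*0.000000 + p_m*7.080000 + p_d*25.511230] = 9.728686
  V(2,+1) = exp(-r*dt) * [p_u*0.000000 + p_m*0.000000 + p_d*7.080000] = 1.399172
  V(2,+2) = exp(-r*dt) * [p_u*0.000000 + p_m*0.000000 + p_d*0.000000] = 0.000000
  V(1,-1) = exp(-r*dt) * [p_u*9.728686 + p_m*25.137030 + p_d*36.578600] = 25.167563
  V(1,+0) = exp(-r*dt) * [p_u*1.399172 + p_m*9.728686 + p_d*25.137030] = 11.594837
  V(1,+1) = exp(-r*dt) * [p_u*0.000000 + p_m*1.399172 + p_d*9.728686] = 2.848889
  V(0,+0) = exp(-r*dt) * [p_u*2.848889 + p_m*11.594837 + p_d*25.167563] = 13.029664

Answer: Price = V(0,0) = 13.0297


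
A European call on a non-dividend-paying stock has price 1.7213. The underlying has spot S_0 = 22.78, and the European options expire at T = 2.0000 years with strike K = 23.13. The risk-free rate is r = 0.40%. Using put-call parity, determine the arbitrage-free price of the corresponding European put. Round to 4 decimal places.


Put-call parity: C - P = S_0 * exp(-qT) - K * exp(-rT).
S_0 * exp(-qT) = 22.7800 * 1.00000000 = 22.78000000
K * exp(-rT) = 23.1300 * 0.99203191 = 22.94569819
P = C - S*exp(-qT) + K*exp(-rT)
P = 1.7213 - 22.78000000 + 22.94569819 = 1.8870

Answer: Put price = 1.8870


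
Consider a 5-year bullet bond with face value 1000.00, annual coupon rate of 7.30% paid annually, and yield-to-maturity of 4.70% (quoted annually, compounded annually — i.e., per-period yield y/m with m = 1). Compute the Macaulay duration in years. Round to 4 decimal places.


Coupon per period c = face * coupon_rate / m = 73.000000
Periods per year m = 1; per-period yield y/m = 0.047000
Number of cashflows N = 5
Cashflows (t years, CF_t, discount factor 1/(1+y/m)^(m*t), PV):
  t = 1.0000: CF_t = 73.000000, DF = 0.955110, PV = 69.723018
  t = 2.0000: CF_t = 73.000000, DF = 0.912235, PV = 66.593141
  t = 3.0000: CF_t = 73.000000, DF = 0.871284, PV = 63.603764
  t = 4.0000: CF_t = 73.000000, DF = 0.832172, PV = 60.748580
  t = 5.0000: CF_t = 1073.000000, DF = 0.794816, PV = 852.837549
Price P = sum_t PV_t = 1113.506052
Macaulay numerator sum_t t * PV_t:
  t * PV_t at t = 1.0000: 69.723018
  t * PV_t at t = 2.0000: 133.186281
  t * PV_t at t = 3.0000: 190.811291
  t * PV_t at t = 4.0000: 242.994321
  t * PV_t at t = 5.0000: 4264.187747
Macaulay duration D = (sum_t t * PV_t) / P = 4900.902659 / 1113.506052 = 4.401326

Answer: Macaulay duration = 4.4013 years


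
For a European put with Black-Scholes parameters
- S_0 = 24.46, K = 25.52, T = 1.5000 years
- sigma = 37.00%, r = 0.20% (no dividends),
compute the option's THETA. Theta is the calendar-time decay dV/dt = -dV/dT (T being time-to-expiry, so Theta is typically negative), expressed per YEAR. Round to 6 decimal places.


Answer: Theta = -1.427988

Derivation:
d1 = 0.1395804696; d2 = -0.3135751328
phi(d1) = 0.3950749098; exp(-qT) = 1.0000000000; exp(-rT) = 0.9970044955
Theta = -S*exp(-qT)*phi(d1)*sigma/(2*sqrt(T)) + r*K*exp(-rT)*N(-d2) - q*S*exp(-qT)*N(-d1)
N(-d1) = 0.4444957363; N(-d2) = 0.6230781256; sqrt(T) = 1.2247448714
Term 1 = -24.4600 * 1.0000000000 * 0.3950749098 * 0.3700 / (2 * 1.2247448714) = -1.4596945993
Term 2 = 0.0020 * 25.5200 * 0.9970044955 * 0.6230781256 = 0.0317066448
Term 3 = 0 (no dividend yield, q = 0)
Theta = -1.4596945993 + (0.0317066448) + (0.0000000000) = -1.427988


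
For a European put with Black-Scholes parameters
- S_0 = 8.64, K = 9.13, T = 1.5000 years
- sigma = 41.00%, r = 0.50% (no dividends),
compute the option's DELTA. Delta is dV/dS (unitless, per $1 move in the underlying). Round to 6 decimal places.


Answer: Delta = -0.437956

Derivation:
d1 = 0.1561537527; d2 = -0.3459916445
phi(d1) = 0.3941079074; exp(-qT) = 1.0000000000; exp(-rT) = 0.9925280548
N(-d1) = 0.4379559147
Delta = -exp(-qT) * N(-d1) = -1.0000000000 * 0.4379559147 = -0.437956


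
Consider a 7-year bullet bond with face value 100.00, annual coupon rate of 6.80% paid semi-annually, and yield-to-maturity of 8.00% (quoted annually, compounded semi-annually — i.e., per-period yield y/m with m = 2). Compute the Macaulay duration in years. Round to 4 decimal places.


Coupon per period c = face * coupon_rate / m = 3.400000
Periods per year m = 2; per-period yield y/m = 0.040000
Number of cashflows N = 14
Cashflows (t years, CF_t, discount factor 1/(1+y/m)^(m*t), PV):
  t = 0.5000: CF_t = 3.400000, DF = 0.961538, PV = 3.269231
  t = 1.0000: CF_t = 3.400000, DF = 0.924556, PV = 3.143491
  t = 1.5000: CF_t = 3.400000, DF = 0.888996, PV = 3.022588
  t = 2.0000: CF_t = 3.400000, DF = 0.854804, PV = 2.906334
  t = 2.5000: CF_t = 3.400000, DF = 0.821927, PV = 2.794552
  t = 3.0000: CF_t = 3.400000, DF = 0.790315, PV = 2.687069
  t = 3.5000: CF_t = 3.400000, DF = 0.759918, PV = 2.583721
  t = 4.0000: CF_t = 3.400000, DF = 0.730690, PV = 2.484347
  t = 4.5000: CF_t = 3.400000, DF = 0.702587, PV = 2.388795
  t = 5.0000: CF_t = 3.400000, DF = 0.675564, PV = 2.296918
  t = 5.5000: CF_t = 3.400000, DF = 0.649581, PV = 2.208575
  t = 6.0000: CF_t = 3.400000, DF = 0.624597, PV = 2.123630
  t = 6.5000: CF_t = 3.400000, DF = 0.600574, PV = 2.041952
  t = 7.0000: CF_t = 103.400000, DF = 0.577475, PV = 59.710924
Price P = sum_t PV_t = 93.662126
Macaulay numerator sum_t t * PV_t:
  t * PV_t at t = 0.5000: 1.634615
  t * PV_t at t = 1.0000: 3.143491
  t * PV_t at t = 1.5000: 4.533881
  t * PV_t at t = 2.0000: 5.812668
  t * PV_t at t = 2.5000: 6.986380
  t * PV_t at t = 3.0000: 8.061208
  t * PV_t at t = 3.5000: 9.043022
  t * PV_t at t = 4.0000: 9.937387
  t * PV_t at t = 4.5000: 10.749577
  t * PV_t at t = 5.0000: 11.484591
  t * PV_t at t = 5.5000: 12.147163
  t * PV_t at t = 6.0000: 12.741780
  t * PV_t at t = 6.5000: 13.272687
  t * PV_t at t = 7.0000: 417.976465
Macaulay duration D = (sum_t t * PV_t) / P = 527.524917 / 93.662126 = 5.632212

Answer: Macaulay duration = 5.6322 years


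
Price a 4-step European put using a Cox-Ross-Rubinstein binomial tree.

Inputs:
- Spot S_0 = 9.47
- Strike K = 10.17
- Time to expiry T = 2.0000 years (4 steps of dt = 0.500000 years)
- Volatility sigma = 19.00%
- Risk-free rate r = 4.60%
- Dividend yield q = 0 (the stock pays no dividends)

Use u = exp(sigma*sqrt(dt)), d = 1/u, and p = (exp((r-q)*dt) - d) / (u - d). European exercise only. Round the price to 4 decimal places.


dt = T/N = 0.500000
u = exp(sigma*sqrt(dt)) = 1.143793; d = 1/u = 0.874284
p = (exp((r-q)*dt) - d) / (u - d) = 0.552792
Discount per step: exp(-r*dt) = 0.977262
Stock lattice S(k, i) with i counting down-moves:
  k=0: S(0,0) = 9.4700
  k=1: S(1,0) = 10.8317; S(1,1) = 8.2795
  k=2: S(2,0) = 12.3893; S(2,1) = 9.4700; S(2,2) = 7.2386
  k=3: S(3,0) = 14.1707; S(3,1) = 10.8317; S(3,2) = 8.2795; S(3,3) = 6.3286
  k=4: S(4,0) = 16.2084; S(4,1) = 12.3893; S(4,2) = 9.4700; S(4,3) = 7.2386; S(4,4) = 5.5330
Terminal payoffs V(N, i) = max(K - S_T, 0):
  V(4,0) = 0.000000; V(4,1) = 0.000000; V(4,2) = 0.700000; V(4,3) = 2.931396; V(4,4) = 4.637013
Backward induction: V(k, i) = exp(-r*dt) * [p * V(k+1, i) + (1-p) * V(k+1, i+1)].
  V(3,0) = exp(-r*dt) * [p*0.000000 + (1-p)*0.000000] = 0.000000
  V(3,1) = exp(-r*dt) * [p*0.000000 + (1-p)*0.700000] = 0.305928
  V(3,2) = exp(-r*dt) * [p*0.700000 + (1-p)*2.931396] = 1.659292
  V(3,3) = exp(-r*dt) * [p*2.931396 + (1-p)*4.637013] = 3.610166
  V(2,0) = exp(-r*dt) * [p*0.000000 + (1-p)*0.305928] = 0.133703
  V(2,1) = exp(-r*dt) * [p*0.305928 + (1-p)*1.659292] = 0.890446
  V(2,2) = exp(-r*dt) * [p*1.659292 + (1-p)*3.610166] = 2.474173
  V(1,0) = exp(-r*dt) * [p*0.133703 + (1-p)*0.890446] = 0.461389
  V(1,1) = exp(-r*dt) * [p*0.890446 + (1-p)*2.474173] = 1.562351
  V(0,0) = exp(-r*dt) * [p*0.461389 + (1-p)*1.562351] = 0.932062

Answer: Price = V(0,0) = 0.9321


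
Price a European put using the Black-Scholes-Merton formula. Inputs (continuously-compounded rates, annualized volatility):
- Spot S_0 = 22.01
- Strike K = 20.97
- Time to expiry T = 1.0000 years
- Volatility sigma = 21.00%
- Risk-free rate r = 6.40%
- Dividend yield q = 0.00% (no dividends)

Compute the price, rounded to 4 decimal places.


d1 = (ln(S/K) + (r - q + 0.5*sigma^2) * T) / (sigma * sqrt(T)) = 0.64025738
d2 = d1 - sigma * sqrt(T) = 0.43025738
exp(-rT) = 0.93800500; exp(-qT) = 1.00000000
P = K * exp(-rT) * N(-d2) - S_0 * exp(-qT) * N(-d1)
N(-d1) = 0.26100264; N(-d2) = 0.33350421
P = 20.9700 * 0.93800500 * 0.33350421 - 22.0100 * 1.00000000 * 0.26100264 = 0.8153

Answer: Price = 0.8153


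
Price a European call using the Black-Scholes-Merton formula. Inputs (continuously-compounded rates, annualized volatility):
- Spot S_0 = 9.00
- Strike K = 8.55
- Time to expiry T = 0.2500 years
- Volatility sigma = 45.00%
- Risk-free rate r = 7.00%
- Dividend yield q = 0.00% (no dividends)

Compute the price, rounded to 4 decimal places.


Answer: Price = 1.1145

Derivation:
d1 = (ln(S/K) + (r - q + 0.5*sigma^2) * T) / (sigma * sqrt(T)) = 0.41824798
d2 = d1 - sigma * sqrt(T) = 0.19324798
exp(-rT) = 0.98265224; exp(-qT) = 1.00000000
C = S_0 * exp(-qT) * N(d1) - K * exp(-rT) * N(d2)
N(d1) = 0.66211709; N(d2) = 0.57661762
C = 9.0000 * 1.00000000 * 0.66211709 - 8.5500 * 0.98265224 * 0.57661762 = 1.1145


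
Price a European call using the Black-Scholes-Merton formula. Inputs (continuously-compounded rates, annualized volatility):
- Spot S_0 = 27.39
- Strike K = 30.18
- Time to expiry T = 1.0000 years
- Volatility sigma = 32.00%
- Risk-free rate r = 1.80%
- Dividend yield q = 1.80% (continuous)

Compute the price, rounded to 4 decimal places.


Answer: Price = 2.3860

Derivation:
d1 = (ln(S/K) + (r - q + 0.5*sigma^2) * T) / (sigma * sqrt(T)) = -0.14312959
d2 = d1 - sigma * sqrt(T) = -0.46312959
exp(-rT) = 0.98216103; exp(-qT) = 0.98216103
C = S_0 * exp(-qT) * N(d1) - K * exp(-rT) * N(d2)
N(d1) = 0.44309392; N(d2) = 0.32163574
C = 27.3900 * 0.98216103 * 0.44309392 - 30.1800 * 0.98216103 * 0.32163574 = 2.3860


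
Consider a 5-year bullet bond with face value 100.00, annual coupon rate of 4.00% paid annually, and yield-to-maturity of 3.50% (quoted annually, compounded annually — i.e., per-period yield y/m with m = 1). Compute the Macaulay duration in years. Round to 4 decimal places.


Answer: Macaulay duration = 4.6346 years

Derivation:
Coupon per period c = face * coupon_rate / m = 4.000000
Periods per year m = 1; per-period yield y/m = 0.035000
Number of cashflows N = 5
Cashflows (t years, CF_t, discount factor 1/(1+y/m)^(m*t), PV):
  t = 1.0000: CF_t = 4.000000, DF = 0.966184, PV = 3.864734
  t = 2.0000: CF_t = 4.000000, DF = 0.933511, PV = 3.734043
  t = 3.0000: CF_t = 4.000000, DF = 0.901943, PV = 3.607771
  t = 4.0000: CF_t = 4.000000, DF = 0.871442, PV = 3.485769
  t = 5.0000: CF_t = 104.000000, DF = 0.841973, PV = 87.565209
Price P = sum_t PV_t = 102.257526
Macaulay numerator sum_t t * PV_t:
  t * PV_t at t = 1.0000: 3.864734
  t * PV_t at t = 2.0000: 7.468086
  t * PV_t at t = 3.0000: 10.823312
  t * PV_t at t = 4.0000: 13.943076
  t * PV_t at t = 5.0000: 437.826047
Macaulay duration D = (sum_t t * PV_t) / P = 473.925255 / 102.257526 = 4.634625


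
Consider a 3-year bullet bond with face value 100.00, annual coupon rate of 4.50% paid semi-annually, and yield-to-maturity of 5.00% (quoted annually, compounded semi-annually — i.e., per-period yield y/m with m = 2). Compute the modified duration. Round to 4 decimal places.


Coupon per period c = face * coupon_rate / m = 2.250000
Periods per year m = 2; per-period yield y/m = 0.025000
Number of cashflows N = 6
Cashflows (t years, CF_t, discount factor 1/(1+y/m)^(m*t), PV):
  t = 0.5000: CF_t = 2.250000, DF = 0.975610, PV = 2.195122
  t = 1.0000: CF_t = 2.250000, DF = 0.951814, PV = 2.141582
  t = 1.5000: CF_t = 2.250000, DF = 0.928599, PV = 2.089349
  t = 2.0000: CF_t = 2.250000, DF = 0.905951, PV = 2.038389
  t = 2.5000: CF_t = 2.250000, DF = 0.883854, PV = 1.988672
  t = 3.0000: CF_t = 102.250000, DF = 0.862297, PV = 88.169855
Price P = sum_t PV_t = 98.622969
First compute Macaulay numerator sum_t t * PV_t:
  t * PV_t at t = 0.5000: 1.097561
  t * PV_t at t = 1.0000: 2.141582
  t * PV_t at t = 1.5000: 3.134023
  t * PV_t at t = 2.0000: 4.076778
  t * PV_t at t = 2.5000: 4.971680
  t * PV_t at t = 3.0000: 264.509564
Macaulay duration D = 279.931188 / 98.622969 = 2.838398
Modified duration = D / (1 + y/m) = 2.838398 / (1 + 0.025000) = 2.769168

Answer: Modified duration = 2.7692


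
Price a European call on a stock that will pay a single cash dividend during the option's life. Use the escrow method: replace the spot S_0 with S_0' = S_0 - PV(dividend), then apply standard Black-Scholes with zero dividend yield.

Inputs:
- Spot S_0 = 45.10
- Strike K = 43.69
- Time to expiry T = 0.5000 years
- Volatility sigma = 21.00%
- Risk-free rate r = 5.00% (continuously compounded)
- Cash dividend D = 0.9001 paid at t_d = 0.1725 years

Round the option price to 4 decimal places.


PV(D) = D * exp(-r * t_d) = 0.9001 * 0.99141209 = 0.89237002
S_0' = S_0 - PV(D) = 45.1000 - 0.89237002 = 44.20762998
d1 = (ln(S_0'/K) + (r + sigma^2/2)*T) / (sigma*sqrt(T)) = 0.32192319
d2 = d1 - sigma*sqrt(T) = 0.17343077
exp(-rT) = 0.97530991
N(d1) = 0.62624456; N(d2) = 0.56884358
C = S_0' * N(d1) - K * exp(-rT) * N(d2) = 44.20762998 * 0.62624456 - 43.6900 * 0.97530991 * 0.56884358 = 3.4456

Answer: Price = 3.4456


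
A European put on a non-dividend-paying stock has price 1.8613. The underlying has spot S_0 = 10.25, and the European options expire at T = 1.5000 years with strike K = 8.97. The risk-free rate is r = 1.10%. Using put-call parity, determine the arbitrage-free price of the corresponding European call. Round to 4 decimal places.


Answer: Call price = 3.2881

Derivation:
Put-call parity: C - P = S_0 * exp(-qT) - K * exp(-rT).
S_0 * exp(-qT) = 10.2500 * 1.00000000 = 10.25000000
K * exp(-rT) = 8.9700 * 0.98363538 = 8.82320935
C = P + S*exp(-qT) - K*exp(-rT)
C = 1.8613 + 10.25000000 - 8.82320935 = 3.2881


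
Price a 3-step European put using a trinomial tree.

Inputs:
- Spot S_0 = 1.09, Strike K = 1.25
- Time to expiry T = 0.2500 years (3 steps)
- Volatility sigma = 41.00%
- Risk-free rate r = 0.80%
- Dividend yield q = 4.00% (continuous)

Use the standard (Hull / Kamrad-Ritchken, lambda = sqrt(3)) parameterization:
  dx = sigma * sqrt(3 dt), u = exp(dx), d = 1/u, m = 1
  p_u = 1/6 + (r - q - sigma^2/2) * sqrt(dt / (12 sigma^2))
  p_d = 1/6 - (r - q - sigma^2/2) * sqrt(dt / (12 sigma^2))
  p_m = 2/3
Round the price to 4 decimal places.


dt = T/N = 0.083333; dx = sigma*sqrt(3*dt) = 0.205000
u = exp(dx) = 1.227525; d = 1/u = 0.814647
p_u = 0.143079, p_m = 0.666667, p_d = 0.190254
Discount per step: exp(-r*dt) = 0.999334
Stock lattice S(k, j) with j the centered position index:
  k=0: S(0,+0) = 1.0900
  k=1: S(1,-1) = 0.8880; S(1,+0) = 1.0900; S(1,+1) = 1.3380
  k=2: S(2,-2) = 0.7234; S(2,-1) = 0.8880; S(2,+0) = 1.0900; S(2,+1) = 1.3380; S(2,+2) = 1.6424
  k=3: S(3,-3) = 0.5893; S(3,-2) = 0.7234; S(3,-1) = 0.8880; S(3,+0) = 1.0900; S(3,+1) = 1.3380; S(3,+2) = 1.6424; S(3,+3) = 2.0161
Terminal payoffs V(N, j) = max(K - S_T, 0):
  V(3,-3) = 0.660701; V(3,-2) = 0.526621; V(3,-1) = 0.362034; V(3,+0) = 0.160000; V(3,+1) = 0.000000; V(3,+2) = 0.000000; V(3,+3) = 0.000000
Backward induction: V(k, j) = exp(-r*dt) * [p_u * V(k+1, j+1) + p_m * V(k+1, j) + p_d * V(k+1, j-1)]
  V(2,-2) = exp(-r*dt) * [p_u*0.362034 + p_m*0.526621 + p_d*0.660701] = 0.528229
  V(2,-1) = exp(-r*dt) * [p_u*0.160000 + p_m*0.362034 + p_d*0.526621] = 0.364198
  V(2,+0) = exp(-r*dt) * [p_u*0.000000 + p_m*0.160000 + p_d*0.362034] = 0.175428
  V(2,+1) = exp(-r*dt) * [p_u*0.000000 + p_m*0.000000 + p_d*0.160000] = 0.030420
  V(2,+2) = exp(-r*dt) * [p_u*0.000000 + p_m*0.000000 + p_d*0.000000] = 0.000000
  V(1,-1) = exp(-r*dt) * [p_u*0.175428 + p_m*0.364198 + p_d*0.528229] = 0.368151
  V(1,+0) = exp(-r*dt) * [p_u*0.030420 + p_m*0.175428 + p_d*0.364198] = 0.190468
  V(1,+1) = exp(-r*dt) * [p_u*0.000000 + p_m*0.030420 + p_d*0.175428] = 0.053620
  V(0,+0) = exp(-r*dt) * [p_u*0.053620 + p_m*0.190468 + p_d*0.368151] = 0.204556

Answer: Price = V(0,0) = 0.2046


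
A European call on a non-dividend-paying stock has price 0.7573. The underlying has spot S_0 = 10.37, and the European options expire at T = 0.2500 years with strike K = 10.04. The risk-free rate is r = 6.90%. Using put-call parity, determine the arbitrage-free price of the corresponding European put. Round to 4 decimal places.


Put-call parity: C - P = S_0 * exp(-qT) - K * exp(-rT).
S_0 * exp(-qT) = 10.3700 * 1.00000000 = 10.37000000
K * exp(-rT) = 10.0400 * 0.98289793 = 9.86829521
P = C - S*exp(-qT) + K*exp(-rT)
P = 0.7573 - 10.37000000 + 9.86829521 = 0.2556

Answer: Put price = 0.2556


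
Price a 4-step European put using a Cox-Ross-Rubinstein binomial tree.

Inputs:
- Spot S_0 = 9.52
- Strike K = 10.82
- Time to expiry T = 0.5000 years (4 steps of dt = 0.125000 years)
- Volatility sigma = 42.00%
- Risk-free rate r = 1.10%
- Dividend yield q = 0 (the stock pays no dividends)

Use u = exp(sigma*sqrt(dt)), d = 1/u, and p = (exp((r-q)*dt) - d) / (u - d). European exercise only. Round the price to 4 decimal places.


Answer: Price = V(0,0) = 1.9772

Derivation:
dt = T/N = 0.125000
u = exp(sigma*sqrt(dt)) = 1.160084; d = 1/u = 0.862007
p = (exp((r-q)*dt) - d) / (u - d) = 0.467561
Discount per step: exp(-r*dt) = 0.998626
Stock lattice S(k, i) with i counting down-moves:
  k=0: S(0,0) = 9.5200
  k=1: S(1,0) = 11.0440; S(1,1) = 8.2063
  k=2: S(2,0) = 12.8120; S(2,1) = 9.5200; S(2,2) = 7.0739
  k=3: S(3,0) = 14.8630; S(3,1) = 11.0440; S(3,2) = 8.2063; S(3,3) = 6.0977
  k=4: S(4,0) = 17.2423; S(4,1) = 12.8120; S(4,2) = 9.5200; S(4,3) = 7.0739; S(4,4) = 5.2563
Terminal payoffs V(N, i) = max(K - S_T, 0):
  V(4,0) = 0.000000; V(4,1) = 0.000000; V(4,2) = 1.300000; V(4,3) = 3.746114; V(4,4) = 5.563712
Backward induction: V(k, i) = exp(-r*dt) * [p * V(k+1, i) + (1-p) * V(k+1, i+1)].
  V(3,0) = exp(-r*dt) * [p*0.000000 + (1-p)*0.000000] = 0.000000
  V(3,1) = exp(-r*dt) * [p*0.000000 + (1-p)*1.300000] = 0.691220
  V(3,2) = exp(-r*dt) * [p*1.300000 + (1-p)*3.746114] = 2.598830
  V(3,3) = exp(-r*dt) * [p*3.746114 + (1-p)*5.563712] = 4.707397
  V(2,0) = exp(-r*dt) * [p*0.000000 + (1-p)*0.691220] = 0.367527
  V(2,1) = exp(-r*dt) * [p*0.691220 + (1-p)*2.598830] = 1.704561
  V(2,2) = exp(-r*dt) * [p*2.598830 + (1-p)*4.707397] = 3.716400
  V(1,0) = exp(-r*dt) * [p*0.367527 + (1-p)*1.704561] = 1.077932
  V(1,1) = exp(-r*dt) * [p*1.704561 + (1-p)*3.716400] = 2.771928
  V(0,0) = exp(-r*dt) * [p*1.077932 + (1-p)*2.771928] = 1.977161


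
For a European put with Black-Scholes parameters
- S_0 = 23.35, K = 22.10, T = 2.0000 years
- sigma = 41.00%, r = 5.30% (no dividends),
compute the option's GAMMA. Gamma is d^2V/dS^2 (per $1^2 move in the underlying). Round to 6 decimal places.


d1 = 0.5676159568; d2 = -0.0122116037
phi(d1) = 0.3395844990; exp(-qT) = 1.0000000000; exp(-rT) = 0.8994246481
Gamma = exp(-qT) * phi(d1) / (S * sigma * sqrt(T)) = 1.0000000000 * 0.3395844990 / (23.3500 * 0.4100 * 1.4142135624) = 0.025082

Answer: Gamma = 0.025082


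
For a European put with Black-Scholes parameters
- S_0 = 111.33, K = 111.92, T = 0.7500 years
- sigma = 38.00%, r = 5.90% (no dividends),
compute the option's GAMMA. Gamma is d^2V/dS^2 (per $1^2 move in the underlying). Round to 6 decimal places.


Answer: Gamma = 0.010462

Derivation:
d1 = 0.2829454904; d2 = -0.0461441630
phi(d1) = 0.3832883855; exp(-qT) = 1.0000000000; exp(-rT) = 0.9567147489
Gamma = exp(-qT) * phi(d1) / (S * sigma * sqrt(T)) = 1.0000000000 * 0.3832883855 / (111.3300 * 0.3800 * 0.8660254038) = 0.010462


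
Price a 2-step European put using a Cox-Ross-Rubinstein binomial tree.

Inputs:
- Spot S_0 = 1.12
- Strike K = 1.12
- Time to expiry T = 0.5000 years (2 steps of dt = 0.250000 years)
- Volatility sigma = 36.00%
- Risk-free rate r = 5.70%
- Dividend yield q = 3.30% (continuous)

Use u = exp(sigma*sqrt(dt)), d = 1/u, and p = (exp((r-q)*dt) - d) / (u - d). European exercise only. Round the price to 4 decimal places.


dt = T/N = 0.250000
u = exp(sigma*sqrt(dt)) = 1.197217; d = 1/u = 0.835270
p = (exp((r-q)*dt) - d) / (u - d) = 0.471748
Discount per step: exp(-r*dt) = 0.985851
Stock lattice S(k, i) with i counting down-moves:
  k=0: S(0,0) = 1.1200
  k=1: S(1,0) = 1.3409; S(1,1) = 0.9355
  k=2: S(2,0) = 1.6053; S(2,1) = 1.1200; S(2,2) = 0.7814
Terminal payoffs V(N, i) = max(K - S_T, 0):
  V(2,0) = 0.000000; V(2,1) = 0.000000; V(2,2) = 0.338603
Backward induction: V(k, i) = exp(-r*dt) * [p * V(k+1, i) + (1-p) * V(k+1, i+1)].
  V(1,0) = exp(-r*dt) * [p*0.000000 + (1-p)*0.000000] = 0.000000
  V(1,1) = exp(-r*dt) * [p*0.000000 + (1-p)*0.338603] = 0.176337
  V(0,0) = exp(-r*dt) * [p*0.000000 + (1-p)*0.176337] = 0.091832

Answer: Price = V(0,0) = 0.0918


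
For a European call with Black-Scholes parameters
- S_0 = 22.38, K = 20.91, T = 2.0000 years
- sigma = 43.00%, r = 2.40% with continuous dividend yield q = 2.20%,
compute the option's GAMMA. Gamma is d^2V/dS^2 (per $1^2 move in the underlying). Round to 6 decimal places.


d1 = 0.4223568364; d2 = -0.1857549955
phi(d1) = 0.3649002750; exp(-qT) = 0.9569539575; exp(-rT) = 0.9531337871
Gamma = exp(-qT) * phi(d1) / (S * sigma * sqrt(T)) = 0.9569539575 * 0.3649002750 / (22.3800 * 0.4300 * 1.4142135624) = 0.025658

Answer: Gamma = 0.025658


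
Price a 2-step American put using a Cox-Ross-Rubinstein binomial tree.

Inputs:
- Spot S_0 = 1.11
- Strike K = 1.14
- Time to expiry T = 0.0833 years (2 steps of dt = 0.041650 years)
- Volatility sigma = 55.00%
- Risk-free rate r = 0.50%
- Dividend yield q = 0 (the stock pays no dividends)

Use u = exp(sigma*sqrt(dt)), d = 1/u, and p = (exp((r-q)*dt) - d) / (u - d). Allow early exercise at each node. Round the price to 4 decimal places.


Answer: Price = V(0,0) = 0.0854

Derivation:
dt = T/N = 0.041650
u = exp(sigma*sqrt(dt)) = 1.118788; d = 1/u = 0.893825
p = (exp((r-q)*dt) - d) / (u - d) = 0.472894
Discount per step: exp(-r*dt) = 0.999792
Stock lattice S(k, i) with i counting down-moves:
  k=0: S(0,0) = 1.1100
  k=1: S(1,0) = 1.2419; S(1,1) = 0.9921
  k=2: S(2,0) = 1.3894; S(2,1) = 1.1100; S(2,2) = 0.8868
Terminal payoffs V(N, i) = max(K - S_T, 0):
  V(2,0) = 0.000000; V(2,1) = 0.030000; V(2,2) = 0.253196
Backward induction: V(k, i) = exp(-r*dt) * [p * V(k+1, i) + (1-p) * V(k+1, i+1)]; then take max(V_cont, immediate exercise) for American.
  V(1,0) = exp(-r*dt) * [p*0.000000 + (1-p)*0.030000] = 0.015810; exercise = 0.000000; V(1,0) = max -> 0.015810
  V(1,1) = exp(-r*dt) * [p*0.030000 + (1-p)*0.253196] = 0.147617; exercise = 0.147855; V(1,1) = max -> 0.147855
  V(0,0) = exp(-r*dt) * [p*0.015810 + (1-p)*0.147855] = 0.085394; exercise = 0.030000; V(0,0) = max -> 0.085394


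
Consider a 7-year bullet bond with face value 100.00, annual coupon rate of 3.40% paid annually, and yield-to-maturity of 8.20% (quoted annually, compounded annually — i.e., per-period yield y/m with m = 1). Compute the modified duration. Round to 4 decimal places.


Answer: Modified duration = 5.7533

Derivation:
Coupon per period c = face * coupon_rate / m = 3.400000
Periods per year m = 1; per-period yield y/m = 0.082000
Number of cashflows N = 7
Cashflows (t years, CF_t, discount factor 1/(1+y/m)^(m*t), PV):
  t = 1.0000: CF_t = 3.400000, DF = 0.924214, PV = 3.142329
  t = 2.0000: CF_t = 3.400000, DF = 0.854172, PV = 2.904186
  t = 3.0000: CF_t = 3.400000, DF = 0.789438, PV = 2.684090
  t = 4.0000: CF_t = 3.400000, DF = 0.729610, PV = 2.480675
  t = 5.0000: CF_t = 3.400000, DF = 0.674316, PV = 2.292676
  t = 6.0000: CF_t = 3.400000, DF = 0.623213, PV = 2.118924
  t = 7.0000: CF_t = 103.400000, DF = 0.575982, PV = 59.556575
Price P = sum_t PV_t = 75.179455
First compute Macaulay numerator sum_t t * PV_t:
  t * PV_t at t = 1.0000: 3.142329
  t * PV_t at t = 2.0000: 5.808372
  t * PV_t at t = 3.0000: 8.052271
  t * PV_t at t = 4.0000: 9.922700
  t * PV_t at t = 5.0000: 11.463378
  t * PV_t at t = 6.0000: 12.713543
  t * PV_t at t = 7.0000: 416.896024
Macaulay duration D = 467.998617 / 75.179455 = 6.225087
Modified duration = D / (1 + y/m) = 6.225087 / (1 + 0.082000) = 5.753315


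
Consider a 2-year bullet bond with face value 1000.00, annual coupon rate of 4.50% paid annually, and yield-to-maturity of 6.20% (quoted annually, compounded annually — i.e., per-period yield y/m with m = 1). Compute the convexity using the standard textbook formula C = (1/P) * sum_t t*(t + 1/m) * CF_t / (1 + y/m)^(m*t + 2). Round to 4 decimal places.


Answer: Convexity = 5.1648

Derivation:
Coupon per period c = face * coupon_rate / m = 45.000000
Periods per year m = 1; per-period yield y/m = 0.062000
Number of cashflows N = 2
Cashflows (t years, CF_t, discount factor 1/(1+y/m)^(m*t), PV):
  t = 1.0000: CF_t = 45.000000, DF = 0.941620, PV = 42.372881
  t = 2.0000: CF_t = 1045.000000, DF = 0.886647, PV = 926.546579
Price P = sum_t PV_t = 968.919460
Convexity numerator sum_t t*(t + 1/m) * CF_t / (1+y/m)^(m*t + 2):
  t = 1.0000: term = 75.139614
  t = 2.0000: term = 4929.120938
Convexity = (1/P) * sum = 5004.260552 / 968.919460 = 5.164785


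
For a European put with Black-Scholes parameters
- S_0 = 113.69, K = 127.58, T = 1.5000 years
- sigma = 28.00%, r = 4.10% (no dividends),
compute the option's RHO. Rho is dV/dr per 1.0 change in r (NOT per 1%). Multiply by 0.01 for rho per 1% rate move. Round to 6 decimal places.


Answer: Rho = -113.127260

Derivation:
d1 = 0.0146731065; d2 = -0.3282554575
phi(d1) = 0.3988993366; exp(-qT) = 1.0000000000; exp(-rT) = 0.9403529457
N(-d2) = 0.6286407402
Rho = -K*T*exp(-rT)*N(-d2) = -127.5800 * 1.5000 * 0.9403529457 * 0.6286407402 = -113.127260


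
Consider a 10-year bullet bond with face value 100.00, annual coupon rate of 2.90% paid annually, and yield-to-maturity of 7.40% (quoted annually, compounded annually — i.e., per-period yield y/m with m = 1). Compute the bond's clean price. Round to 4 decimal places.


Coupon per period c = face * coupon_rate / m = 2.900000
Periods per year m = 1; per-period yield y/m = 0.074000
Number of cashflows N = 10
Cashflows (t years, CF_t, discount factor 1/(1+y/m)^(m*t), PV):
  t = 1.0000: CF_t = 2.900000, DF = 0.931099, PV = 2.700186
  t = 2.0000: CF_t = 2.900000, DF = 0.866945, PV = 2.514140
  t = 3.0000: CF_t = 2.900000, DF = 0.807211, PV = 2.340912
  t = 4.0000: CF_t = 2.900000, DF = 0.751593, PV = 2.179620
  t = 5.0000: CF_t = 2.900000, DF = 0.699808, PV = 2.029442
  t = 6.0000: CF_t = 2.900000, DF = 0.651590, PV = 1.889611
  t = 7.0000: CF_t = 2.900000, DF = 0.606694, PV = 1.759414
  t = 8.0000: CF_t = 2.900000, DF = 0.564892, PV = 1.638188
  t = 9.0000: CF_t = 2.900000, DF = 0.525971, PV = 1.525315
  t = 10.0000: CF_t = 102.900000, DF = 0.489731, PV = 50.393272
Price P = sum_t PV_t = 68.970100

Answer: Price = 68.9701


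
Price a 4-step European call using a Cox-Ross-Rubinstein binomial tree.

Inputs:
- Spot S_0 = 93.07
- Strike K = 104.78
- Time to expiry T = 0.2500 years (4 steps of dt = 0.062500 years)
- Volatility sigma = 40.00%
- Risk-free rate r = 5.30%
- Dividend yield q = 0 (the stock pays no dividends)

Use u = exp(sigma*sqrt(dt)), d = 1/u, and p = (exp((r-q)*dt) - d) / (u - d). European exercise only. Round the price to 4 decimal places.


dt = T/N = 0.062500
u = exp(sigma*sqrt(dt)) = 1.105171; d = 1/u = 0.904837
p = (exp((r-q)*dt) - d) / (u - d) = 0.491583
Discount per step: exp(-r*dt) = 0.996693
Stock lattice S(k, i) with i counting down-moves:
  k=0: S(0,0) = 93.0700
  k=1: S(1,0) = 102.8583; S(1,1) = 84.2132
  k=2: S(2,0) = 113.6760; S(2,1) = 93.0700; S(2,2) = 76.1993
  k=3: S(3,0) = 125.6314; S(3,1) = 102.8583; S(3,2) = 84.2132; S(3,3) = 68.9480
  k=4: S(4,0) = 138.8441; S(4,1) = 113.6760; S(4,2) = 93.0700; S(4,3) = 76.1993; S(4,4) = 62.3867
Terminal payoffs V(N, i) = max(S_T - K, 0):
  V(4,0) = 34.064125; V(4,1) = 8.895955; V(4,2) = 0.000000; V(4,3) = 0.000000; V(4,4) = 0.000000
Backward induction: V(k, i) = exp(-r*dt) * [p * V(k+1, i) + (1-p) * V(k+1, i+1)].
  V(3,0) = exp(-r*dt) * [p*34.064125 + (1-p)*8.895955] = 21.197869
  V(3,1) = exp(-r*dt) * [p*8.895955 + (1-p)*0.000000] = 4.358640
  V(3,2) = exp(-r*dt) * [p*0.000000 + (1-p)*0.000000] = 0.000000
  V(3,3) = exp(-r*dt) * [p*0.000000 + (1-p)*0.000000] = 0.000000
  V(2,0) = exp(-r*dt) * [p*21.197869 + (1-p)*4.358640] = 12.594732
  V(2,1) = exp(-r*dt) * [p*4.358640 + (1-p)*0.000000] = 2.135548
  V(2,2) = exp(-r*dt) * [p*0.000000 + (1-p)*0.000000] = 0.000000
  V(1,0) = exp(-r*dt) * [p*12.594732 + (1-p)*2.135548] = 7.253041
  V(1,1) = exp(-r*dt) * [p*2.135548 + (1-p)*0.000000] = 1.046328
  V(0,0) = exp(-r*dt) * [p*7.253041 + (1-p)*1.046328] = 4.083893

Answer: Price = V(0,0) = 4.0839


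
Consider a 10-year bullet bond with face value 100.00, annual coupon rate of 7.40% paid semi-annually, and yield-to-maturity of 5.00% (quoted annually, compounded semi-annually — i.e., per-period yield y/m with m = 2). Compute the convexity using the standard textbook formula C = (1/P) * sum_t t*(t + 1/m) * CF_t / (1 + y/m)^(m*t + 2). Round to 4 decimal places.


Coupon per period c = face * coupon_rate / m = 3.700000
Periods per year m = 2; per-period yield y/m = 0.025000
Number of cashflows N = 20
Cashflows (t years, CF_t, discount factor 1/(1+y/m)^(m*t), PV):
  t = 0.5000: CF_t = 3.700000, DF = 0.975610, PV = 3.609756
  t = 1.0000: CF_t = 3.700000, DF = 0.951814, PV = 3.521713
  t = 1.5000: CF_t = 3.700000, DF = 0.928599, PV = 3.435818
  t = 2.0000: CF_t = 3.700000, DF = 0.905951, PV = 3.352017
  t = 2.5000: CF_t = 3.700000, DF = 0.883854, PV = 3.270261
  t = 3.0000: CF_t = 3.700000, DF = 0.862297, PV = 3.190498
  t = 3.5000: CF_t = 3.700000, DF = 0.841265, PV = 3.112681
  t = 4.0000: CF_t = 3.700000, DF = 0.820747, PV = 3.036762
  t = 4.5000: CF_t = 3.700000, DF = 0.800728, PV = 2.962695
  t = 5.0000: CF_t = 3.700000, DF = 0.781198, PV = 2.890434
  t = 5.5000: CF_t = 3.700000, DF = 0.762145, PV = 2.819936
  t = 6.0000: CF_t = 3.700000, DF = 0.743556, PV = 2.751157
  t = 6.5000: CF_t = 3.700000, DF = 0.725420, PV = 2.684055
  t = 7.0000: CF_t = 3.700000, DF = 0.707727, PV = 2.618591
  t = 7.5000: CF_t = 3.700000, DF = 0.690466, PV = 2.554723
  t = 8.0000: CF_t = 3.700000, DF = 0.673625, PV = 2.492412
  t = 8.5000: CF_t = 3.700000, DF = 0.657195, PV = 2.431622
  t = 9.0000: CF_t = 3.700000, DF = 0.641166, PV = 2.372314
  t = 9.5000: CF_t = 3.700000, DF = 0.625528, PV = 2.314453
  t = 10.0000: CF_t = 103.700000, DF = 0.610271, PV = 63.285097
Price P = sum_t PV_t = 118.706995
Convexity numerator sum_t t*(t + 1/m) * CF_t / (1+y/m)^(m*t + 2):
  t = 0.5000: term = 1.717909
  t = 1.0000: term = 5.028026
  t = 1.5000: term = 9.810783
  t = 2.0000: term = 15.952492
  t = 2.5000: term = 23.345110
  t = 3.0000: term = 31.886004
  t = 3.5000: term = 41.477729
  t = 4.0000: term = 52.027814
  t = 4.5000: term = 63.448553
  t = 5.0000: term = 75.656811
  t = 5.5000: term = 88.573828
  t = 6.0000: term = 102.125034
  t = 6.5000: term = 116.239876
  t = 7.0000: term = 130.851643
  t = 7.5000: term = 145.897303
  t = 8.0000: term = 161.317343
  t = 8.5000: term = 177.055620
  t = 9.0000: term = 193.059213
  t = 9.5000: term = 209.278279
  t = 10.0000: term = 6324.744948
Convexity = (1/P) * sum = 7969.494319 / 118.706995 = 67.135844

Answer: Convexity = 67.1358


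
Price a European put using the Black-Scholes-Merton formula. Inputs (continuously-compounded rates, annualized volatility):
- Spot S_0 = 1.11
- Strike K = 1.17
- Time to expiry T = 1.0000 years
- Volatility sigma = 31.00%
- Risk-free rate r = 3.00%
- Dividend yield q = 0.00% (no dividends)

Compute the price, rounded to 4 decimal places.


d1 = (ln(S/K) + (r - q + 0.5*sigma^2) * T) / (sigma * sqrt(T)) = 0.08195570
d2 = d1 - sigma * sqrt(T) = -0.22804430
exp(-rT) = 0.97044553; exp(-qT) = 1.00000000
P = K * exp(-rT) * N(-d2) - S_0 * exp(-qT) * N(-d1)
N(-d1) = 0.46734097; N(-d2) = 0.59019410
P = 1.1700 * 0.97044553 * 0.59019410 - 1.1100 * 1.00000000 * 0.46734097 = 0.1514

Answer: Price = 0.1514


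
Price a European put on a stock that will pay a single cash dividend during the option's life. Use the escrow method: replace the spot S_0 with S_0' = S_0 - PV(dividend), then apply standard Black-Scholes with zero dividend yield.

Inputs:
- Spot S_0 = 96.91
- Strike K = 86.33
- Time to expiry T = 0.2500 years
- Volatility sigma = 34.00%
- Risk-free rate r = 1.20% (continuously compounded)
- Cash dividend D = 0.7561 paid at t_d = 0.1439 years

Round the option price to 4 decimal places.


PV(D) = D * exp(-r * t_d) = 0.7561 * 0.99827469 = 0.75479549
S_0' = S_0 - PV(D) = 96.9100 - 0.75479549 = 96.15520451
d1 = (ln(S_0'/K) + (r + sigma^2/2)*T) / (sigma*sqrt(T)) = 0.73668493
d2 = d1 - sigma*sqrt(T) = 0.56668493
exp(-rT) = 0.99700450
N(-d1) = 0.23065699; N(-d2) = 0.28546413
P = K * exp(-rT) * N(-d2) - S_0' * N(-d1) = 86.3300 * 0.99700450 * 0.28546413 - 96.15520451 * 0.23065699 = 2.3914

Answer: Price = 2.3914
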